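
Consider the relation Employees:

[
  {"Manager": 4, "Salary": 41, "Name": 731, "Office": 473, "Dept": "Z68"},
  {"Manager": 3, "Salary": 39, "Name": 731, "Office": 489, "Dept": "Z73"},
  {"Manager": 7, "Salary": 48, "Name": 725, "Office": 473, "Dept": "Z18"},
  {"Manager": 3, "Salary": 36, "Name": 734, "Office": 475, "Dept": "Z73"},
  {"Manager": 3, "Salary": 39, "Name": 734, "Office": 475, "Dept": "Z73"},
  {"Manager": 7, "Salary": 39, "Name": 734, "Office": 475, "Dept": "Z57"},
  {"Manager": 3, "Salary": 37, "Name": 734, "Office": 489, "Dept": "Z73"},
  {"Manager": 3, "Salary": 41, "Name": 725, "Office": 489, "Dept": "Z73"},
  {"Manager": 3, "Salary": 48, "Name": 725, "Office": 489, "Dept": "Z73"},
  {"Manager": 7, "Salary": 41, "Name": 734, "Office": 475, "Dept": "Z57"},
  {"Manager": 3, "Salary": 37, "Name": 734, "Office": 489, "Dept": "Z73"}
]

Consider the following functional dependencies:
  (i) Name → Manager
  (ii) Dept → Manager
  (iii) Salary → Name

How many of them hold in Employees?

1

(i) Name → Manager: Name=731: 2 rows → Manager takes values {4, 3} — violation; Name=725: 3 rows → Manager takes values {7, 3} — violation; Name=734: 6 rows → Manager takes values {3, 7} — violation — fails.
(ii) Dept → Manager: every LHS value maps to a single RHS value — holds.
(iii) Salary → Name: Salary=41: 3 rows → Name takes values {731, 725, 734} — violation; Salary=39: 3 rows → Name takes values {731, 734} — violation — fails.
1 of the 3 dependencies holds.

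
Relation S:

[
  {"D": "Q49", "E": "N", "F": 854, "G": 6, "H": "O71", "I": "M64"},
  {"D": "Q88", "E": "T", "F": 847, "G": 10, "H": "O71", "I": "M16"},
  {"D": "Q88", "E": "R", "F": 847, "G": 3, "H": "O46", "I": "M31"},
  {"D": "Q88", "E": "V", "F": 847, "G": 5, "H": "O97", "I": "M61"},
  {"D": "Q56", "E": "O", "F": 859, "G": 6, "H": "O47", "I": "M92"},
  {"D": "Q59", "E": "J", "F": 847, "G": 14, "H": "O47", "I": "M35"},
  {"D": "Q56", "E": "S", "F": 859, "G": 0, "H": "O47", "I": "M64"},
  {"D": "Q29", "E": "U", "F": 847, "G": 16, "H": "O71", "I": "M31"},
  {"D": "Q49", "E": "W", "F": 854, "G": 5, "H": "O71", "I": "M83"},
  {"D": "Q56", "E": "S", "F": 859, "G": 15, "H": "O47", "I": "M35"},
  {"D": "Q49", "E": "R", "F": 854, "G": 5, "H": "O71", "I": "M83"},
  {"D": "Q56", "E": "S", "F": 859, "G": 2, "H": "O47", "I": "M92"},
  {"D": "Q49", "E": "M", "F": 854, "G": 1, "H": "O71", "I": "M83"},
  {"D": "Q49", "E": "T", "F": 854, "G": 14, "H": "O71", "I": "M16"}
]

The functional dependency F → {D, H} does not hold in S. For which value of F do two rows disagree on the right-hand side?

F=854: 5 rows → {D,H} = (Q49, O71), (Q49, O71), (Q49, O71), (Q49, O71), (Q49, O71) ✓
F=847: 5 rows → {D,H} takes values {(Q88, O71), (Q88, O46), (Q88, O97), (Q59, O47), (Q29, O71)} — violation
F=859: 4 rows → {D,H} = (Q56, O47), (Q56, O47), (Q56, O47), (Q56, O47) ✓
The only F value with inconsistent RHS is F=847.

847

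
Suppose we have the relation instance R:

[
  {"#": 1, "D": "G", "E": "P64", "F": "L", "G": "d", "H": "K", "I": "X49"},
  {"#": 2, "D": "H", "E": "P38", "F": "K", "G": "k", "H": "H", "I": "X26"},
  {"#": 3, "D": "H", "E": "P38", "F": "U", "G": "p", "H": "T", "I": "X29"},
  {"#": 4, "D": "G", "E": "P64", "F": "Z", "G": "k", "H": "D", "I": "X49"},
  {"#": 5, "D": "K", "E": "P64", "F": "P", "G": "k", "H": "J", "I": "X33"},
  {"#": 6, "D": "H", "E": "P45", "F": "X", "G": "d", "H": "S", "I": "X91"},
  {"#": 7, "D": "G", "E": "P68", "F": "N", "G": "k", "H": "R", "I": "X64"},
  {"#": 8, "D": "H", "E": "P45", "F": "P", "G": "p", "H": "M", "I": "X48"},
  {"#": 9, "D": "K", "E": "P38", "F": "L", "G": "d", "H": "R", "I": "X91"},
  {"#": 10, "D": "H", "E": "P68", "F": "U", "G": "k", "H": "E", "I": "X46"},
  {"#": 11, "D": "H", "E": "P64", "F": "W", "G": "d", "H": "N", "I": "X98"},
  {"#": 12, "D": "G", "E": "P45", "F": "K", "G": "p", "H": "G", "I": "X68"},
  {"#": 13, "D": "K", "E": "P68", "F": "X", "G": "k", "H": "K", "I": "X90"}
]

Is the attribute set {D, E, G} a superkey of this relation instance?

All 13 rows have distinct {D, E, G} values, so {D, E, G} → (all attributes) holds and {D, E, G} is a superkey.

Yes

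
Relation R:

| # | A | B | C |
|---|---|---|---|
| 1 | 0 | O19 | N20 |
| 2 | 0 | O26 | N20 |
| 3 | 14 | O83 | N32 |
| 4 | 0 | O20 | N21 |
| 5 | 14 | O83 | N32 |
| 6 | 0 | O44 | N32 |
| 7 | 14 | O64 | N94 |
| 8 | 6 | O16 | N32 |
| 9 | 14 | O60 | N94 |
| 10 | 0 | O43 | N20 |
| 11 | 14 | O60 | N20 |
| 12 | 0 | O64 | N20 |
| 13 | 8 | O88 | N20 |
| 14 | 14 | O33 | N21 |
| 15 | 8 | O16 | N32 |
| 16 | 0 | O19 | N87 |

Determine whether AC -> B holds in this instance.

(A=0, C=N20): rows 1, 2, 10, 12 → B takes values {O19, O26, O43, O64} — violation
(A=14, C=N32): rows 3, 5 → B = O83, O83 ✓
(A=0, C=N21): row 4 → B = O20 ✓
(A=0, C=N32): row 6 → B = O44 ✓
(A=14, C=N94): rows 7, 9 → B takes values {O64, O60} — violation
(A=6, C=N32): row 8 → B = O16 ✓
(A=14, C=N20): row 11 → B = O60 ✓
(A=8, C=N20): row 13 → B = O88 ✓
(A=14, C=N21): row 14 → B = O33 ✓
(A=8, C=N32): row 15 → B = O16 ✓
(A=0, C=N87): row 16 → B = O19 ✓
Two rows agree on AC but differ on B, so AC -> B does not hold.

No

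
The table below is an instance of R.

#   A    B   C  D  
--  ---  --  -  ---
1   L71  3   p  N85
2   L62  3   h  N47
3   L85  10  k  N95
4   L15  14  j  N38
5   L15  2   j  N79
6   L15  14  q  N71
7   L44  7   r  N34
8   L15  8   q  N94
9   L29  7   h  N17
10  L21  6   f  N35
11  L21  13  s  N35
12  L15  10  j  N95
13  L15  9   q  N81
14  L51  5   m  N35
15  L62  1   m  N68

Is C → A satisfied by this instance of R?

C=p: row 1 → A = L71 ✓
C=h: rows 2, 9 → A takes values {L62, L29} — violation
C=k: row 3 → A = L85 ✓
C=j: rows 4, 5, 12 → A = L15, L15, L15 ✓
C=q: rows 6, 8, 13 → A = L15, L15, L15 ✓
C=r: row 7 → A = L44 ✓
C=f: row 10 → A = L21 ✓
C=s: row 11 → A = L21 ✓
C=m: rows 14, 15 → A takes values {L51, L62} — violation
Two rows agree on C but differ on A, so C → A does not hold.

No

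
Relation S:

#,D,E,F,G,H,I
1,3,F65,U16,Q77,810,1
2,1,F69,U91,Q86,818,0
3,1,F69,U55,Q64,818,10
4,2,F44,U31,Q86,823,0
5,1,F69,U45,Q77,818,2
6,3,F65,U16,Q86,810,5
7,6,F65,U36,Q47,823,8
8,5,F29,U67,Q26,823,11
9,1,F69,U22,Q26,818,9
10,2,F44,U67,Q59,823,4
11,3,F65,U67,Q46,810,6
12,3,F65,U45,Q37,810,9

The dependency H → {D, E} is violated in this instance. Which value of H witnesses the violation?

H=810: rows 1, 6, 11, 12 → {D,E} = (3, F65), (3, F65), (3, F65), (3, F65) ✓
H=818: rows 2, 3, 5, 9 → {D,E} = (1, F69), (1, F69), (1, F69), (1, F69) ✓
H=823: rows 4, 7, 8, 10 → {D,E} takes values {(2, F44), (6, F65), (5, F29)} — violation
The only H value with inconsistent RHS is H=823.

823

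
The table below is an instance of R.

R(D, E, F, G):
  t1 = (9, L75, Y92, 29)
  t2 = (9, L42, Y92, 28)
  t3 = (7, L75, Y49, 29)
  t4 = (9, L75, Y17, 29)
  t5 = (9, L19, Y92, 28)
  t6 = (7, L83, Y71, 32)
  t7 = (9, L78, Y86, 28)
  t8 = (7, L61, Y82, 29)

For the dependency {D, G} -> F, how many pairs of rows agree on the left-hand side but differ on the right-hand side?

4

(D=9, G=29): violating pairs (1,4) — 1 pair.
(D=9, G=28): violating pairs (2,7), (5,7) — 2 pairs.
(D=7, G=29): violating pairs (3,8) — 1 pair.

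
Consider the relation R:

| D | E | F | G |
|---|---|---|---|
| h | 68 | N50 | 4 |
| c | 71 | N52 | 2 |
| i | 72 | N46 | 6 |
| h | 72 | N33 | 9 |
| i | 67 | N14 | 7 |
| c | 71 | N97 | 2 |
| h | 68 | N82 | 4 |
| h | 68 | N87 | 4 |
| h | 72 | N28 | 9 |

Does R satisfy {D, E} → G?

(D=h, E=68): 3 rows → G = 4, 4, 4 ✓
(D=c, E=71): 2 rows → G = 2, 2 ✓
(D=i, E=72): 1 row → G = 6 ✓
(D=h, E=72): 2 rows → G = 9, 9 ✓
(D=i, E=67): 1 row → G = 7 ✓
Every {D, E} value is associated with a single G value, so {D, E} → G holds.

Yes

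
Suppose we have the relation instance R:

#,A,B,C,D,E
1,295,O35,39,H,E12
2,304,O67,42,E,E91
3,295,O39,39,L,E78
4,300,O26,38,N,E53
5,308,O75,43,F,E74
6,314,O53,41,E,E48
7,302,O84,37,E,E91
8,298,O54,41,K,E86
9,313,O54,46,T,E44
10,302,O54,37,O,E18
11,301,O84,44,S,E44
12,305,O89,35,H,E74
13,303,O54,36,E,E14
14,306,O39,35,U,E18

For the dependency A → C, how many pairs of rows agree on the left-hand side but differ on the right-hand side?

A=295: all 2 rows agree on C — 0 pairs.
A=302: all 2 rows agree on C — 0 pairs.

0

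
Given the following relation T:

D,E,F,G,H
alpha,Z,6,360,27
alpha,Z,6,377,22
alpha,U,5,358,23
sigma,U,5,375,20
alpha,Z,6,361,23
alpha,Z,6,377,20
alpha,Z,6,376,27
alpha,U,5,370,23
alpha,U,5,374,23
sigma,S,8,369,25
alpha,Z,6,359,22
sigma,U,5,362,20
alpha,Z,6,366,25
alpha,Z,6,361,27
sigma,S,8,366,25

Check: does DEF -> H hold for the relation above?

No

(D=alpha, E=Z, F=6): 8 rows → H takes values {27, 22, 23, 20, 25} — violation
(D=alpha, E=U, F=5): 3 rows → H = 23, 23, 23 ✓
(D=sigma, E=U, F=5): 2 rows → H = 20, 20 ✓
(D=sigma, E=S, F=8): 2 rows → H = 25, 25 ✓
Two rows agree on DEF but differ on H, so DEF -> H does not hold.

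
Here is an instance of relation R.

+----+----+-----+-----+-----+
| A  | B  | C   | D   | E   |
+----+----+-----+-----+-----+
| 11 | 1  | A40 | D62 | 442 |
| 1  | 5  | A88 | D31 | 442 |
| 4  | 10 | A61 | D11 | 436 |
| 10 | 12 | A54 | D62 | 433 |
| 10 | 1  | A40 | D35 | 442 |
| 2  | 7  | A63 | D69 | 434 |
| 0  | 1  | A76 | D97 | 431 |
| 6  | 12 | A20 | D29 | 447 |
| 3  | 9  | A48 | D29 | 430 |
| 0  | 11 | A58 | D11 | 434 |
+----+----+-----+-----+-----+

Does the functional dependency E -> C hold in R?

E=442: 3 rows → C takes values {A40, A88} — violation
E=436: 1 row → C = A61 ✓
E=433: 1 row → C = A54 ✓
E=434: 2 rows → C takes values {A63, A58} — violation
E=431: 1 row → C = A76 ✓
E=447: 1 row → C = A20 ✓
E=430: 1 row → C = A48 ✓
Two rows agree on E but differ on C, so E -> C does not hold.

No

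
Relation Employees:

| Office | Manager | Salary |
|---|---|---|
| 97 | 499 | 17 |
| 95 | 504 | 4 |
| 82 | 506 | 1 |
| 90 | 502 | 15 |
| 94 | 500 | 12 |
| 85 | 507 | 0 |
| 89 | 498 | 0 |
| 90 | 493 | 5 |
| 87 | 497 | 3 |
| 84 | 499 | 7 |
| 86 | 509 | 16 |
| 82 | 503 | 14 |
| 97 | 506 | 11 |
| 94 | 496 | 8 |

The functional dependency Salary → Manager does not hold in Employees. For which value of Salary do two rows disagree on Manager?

0

Salary=17: 1 row → Manager = 499 ✓
Salary=4: 1 row → Manager = 504 ✓
Salary=1: 1 row → Manager = 506 ✓
Salary=15: 1 row → Manager = 502 ✓
Salary=12: 1 row → Manager = 500 ✓
Salary=0: 2 rows → Manager takes values {507, 498} — violation
Salary=5: 1 row → Manager = 493 ✓
Salary=3: 1 row → Manager = 497 ✓
Salary=7: 1 row → Manager = 499 ✓
Salary=16: 1 row → Manager = 509 ✓
Salary=14: 1 row → Manager = 503 ✓
Salary=11: 1 row → Manager = 506 ✓
Salary=8: 1 row → Manager = 496 ✓
The only Salary value with inconsistent Manager is Salary=0.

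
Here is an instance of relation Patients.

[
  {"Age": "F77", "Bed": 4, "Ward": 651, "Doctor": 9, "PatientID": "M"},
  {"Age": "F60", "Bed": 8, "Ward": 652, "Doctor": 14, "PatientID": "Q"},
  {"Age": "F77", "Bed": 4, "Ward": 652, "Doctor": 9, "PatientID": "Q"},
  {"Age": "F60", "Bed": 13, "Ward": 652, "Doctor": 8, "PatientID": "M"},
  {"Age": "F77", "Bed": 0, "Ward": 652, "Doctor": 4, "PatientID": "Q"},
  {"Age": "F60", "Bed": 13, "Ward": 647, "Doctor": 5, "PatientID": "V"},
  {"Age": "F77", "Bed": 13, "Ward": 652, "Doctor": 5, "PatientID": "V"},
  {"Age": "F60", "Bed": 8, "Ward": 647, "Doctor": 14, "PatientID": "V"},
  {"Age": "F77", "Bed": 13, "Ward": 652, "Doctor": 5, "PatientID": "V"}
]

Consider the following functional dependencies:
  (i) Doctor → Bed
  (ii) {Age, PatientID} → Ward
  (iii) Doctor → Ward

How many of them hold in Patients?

(i) Doctor → Bed: every LHS value maps to a single RHS value — holds.
(ii) {Age, PatientID} → Ward: every LHS value maps to a single RHS value — holds.
(iii) Doctor → Ward: Doctor=9: 2 rows → Ward takes values {651, 652} — violation; Doctor=14: 2 rows → Ward takes values {652, 647} — violation; Doctor=5: 3 rows → Ward takes values {647, 652} — violation — fails.
2 of the 3 dependencies hold.

2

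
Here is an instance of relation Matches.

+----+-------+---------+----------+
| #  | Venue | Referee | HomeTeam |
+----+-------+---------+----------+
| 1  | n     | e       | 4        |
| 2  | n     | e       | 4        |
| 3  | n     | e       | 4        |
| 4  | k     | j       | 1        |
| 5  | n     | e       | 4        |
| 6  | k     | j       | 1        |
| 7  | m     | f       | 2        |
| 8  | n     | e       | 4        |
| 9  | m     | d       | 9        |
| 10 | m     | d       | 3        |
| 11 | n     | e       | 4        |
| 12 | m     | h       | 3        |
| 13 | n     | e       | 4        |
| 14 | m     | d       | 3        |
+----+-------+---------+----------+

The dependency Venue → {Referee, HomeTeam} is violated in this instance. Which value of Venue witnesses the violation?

Venue=n: rows 1, 2, 3, 5, 8, 11, 13 → {Referee,HomeTeam} = (e, 4), (e, 4), (e, 4), (e, 4), (e, 4), (e, 4), (e, 4) ✓
Venue=k: rows 4, 6 → {Referee,HomeTeam} = (j, 1), (j, 1) ✓
Venue=m: rows 7, 9, 10, 12, 14 → {Referee,HomeTeam} takes values {(f, 2), (d, 9), (d, 3), (h, 3)} — violation
The only Venue value with inconsistent RHS is Venue=m.

m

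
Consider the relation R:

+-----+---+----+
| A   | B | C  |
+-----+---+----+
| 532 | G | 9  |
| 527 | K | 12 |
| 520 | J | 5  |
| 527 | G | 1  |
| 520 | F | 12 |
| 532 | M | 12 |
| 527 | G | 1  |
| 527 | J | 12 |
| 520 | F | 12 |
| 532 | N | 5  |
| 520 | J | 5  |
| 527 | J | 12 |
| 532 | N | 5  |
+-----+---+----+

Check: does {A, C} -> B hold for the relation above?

No

(A=532, C=9): 1 row → B = G ✓
(A=527, C=12): 3 rows → B takes values {K, J} — violation
(A=520, C=5): 2 rows → B = J, J ✓
(A=527, C=1): 2 rows → B = G, G ✓
(A=520, C=12): 2 rows → B = F, F ✓
(A=532, C=12): 1 row → B = M ✓
(A=532, C=5): 2 rows → B = N, N ✓
Two rows agree on {A, C} but differ on B, so {A, C} -> B does not hold.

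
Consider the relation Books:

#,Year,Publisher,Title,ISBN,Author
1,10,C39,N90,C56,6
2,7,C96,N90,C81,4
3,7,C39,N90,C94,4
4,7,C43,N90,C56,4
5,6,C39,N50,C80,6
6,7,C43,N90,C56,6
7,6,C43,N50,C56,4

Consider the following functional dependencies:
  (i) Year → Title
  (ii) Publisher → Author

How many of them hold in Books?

(i) Year → Title: every LHS value maps to a single RHS value — holds.
(ii) Publisher → Author: Publisher=C39: rows 1, 3, 5 → Author takes values {6, 4} — violation; Publisher=C43: rows 4, 6, 7 → Author takes values {4, 6} — violation — fails.
1 of the 2 dependencies holds.

1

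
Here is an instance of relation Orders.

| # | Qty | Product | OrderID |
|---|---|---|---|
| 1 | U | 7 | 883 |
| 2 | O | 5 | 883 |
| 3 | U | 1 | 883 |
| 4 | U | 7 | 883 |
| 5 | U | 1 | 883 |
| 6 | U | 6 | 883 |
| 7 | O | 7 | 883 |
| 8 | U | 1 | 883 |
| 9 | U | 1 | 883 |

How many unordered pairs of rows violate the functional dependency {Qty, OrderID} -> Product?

15

(Qty=U, OrderID=883): violating pairs (1,3), (1,5), (1,6), (1,8), (1,9), (3,4), (3,6), (4,5), (4,6), (4,8), (4,9), (5,6), (6,8), (6,9) — 14 pairs.
(Qty=O, OrderID=883): violating pairs (2,7) — 1 pair.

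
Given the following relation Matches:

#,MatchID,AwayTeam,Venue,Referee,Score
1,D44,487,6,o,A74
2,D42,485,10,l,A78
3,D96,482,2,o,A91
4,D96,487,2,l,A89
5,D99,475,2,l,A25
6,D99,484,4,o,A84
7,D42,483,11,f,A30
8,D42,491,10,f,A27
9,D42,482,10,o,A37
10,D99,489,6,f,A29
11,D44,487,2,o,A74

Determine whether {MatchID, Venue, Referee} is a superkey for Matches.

Yes

All 11 rows have distinct {MatchID, Venue, Referee} values, so {MatchID, Venue, Referee} → (all attributes) holds and {MatchID, Venue, Referee} is a superkey.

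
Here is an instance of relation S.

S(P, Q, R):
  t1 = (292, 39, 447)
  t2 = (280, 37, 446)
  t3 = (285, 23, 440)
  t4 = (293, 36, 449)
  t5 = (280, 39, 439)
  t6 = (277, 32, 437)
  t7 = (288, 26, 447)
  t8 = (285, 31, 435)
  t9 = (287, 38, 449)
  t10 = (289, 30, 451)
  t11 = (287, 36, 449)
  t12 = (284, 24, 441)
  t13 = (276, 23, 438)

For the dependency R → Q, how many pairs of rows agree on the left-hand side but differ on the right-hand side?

R=447: violating pairs (1,7) — 1 pair.
R=449: violating pairs (4,9), (9,11) — 2 pairs.

3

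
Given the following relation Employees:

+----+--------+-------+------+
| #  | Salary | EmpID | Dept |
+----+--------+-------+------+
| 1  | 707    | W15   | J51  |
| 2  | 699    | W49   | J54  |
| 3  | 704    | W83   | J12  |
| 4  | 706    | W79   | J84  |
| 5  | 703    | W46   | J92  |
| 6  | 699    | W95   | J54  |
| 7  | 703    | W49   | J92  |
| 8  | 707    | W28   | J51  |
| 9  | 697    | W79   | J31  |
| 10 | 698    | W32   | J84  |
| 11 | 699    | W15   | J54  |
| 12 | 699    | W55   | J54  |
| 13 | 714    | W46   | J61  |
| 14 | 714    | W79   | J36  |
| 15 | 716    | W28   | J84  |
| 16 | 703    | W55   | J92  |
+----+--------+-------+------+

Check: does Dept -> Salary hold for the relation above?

Dept=J51: rows 1, 8 → Salary = 707, 707 ✓
Dept=J54: rows 2, 6, 11, 12 → Salary = 699, 699, 699, 699 ✓
Dept=J12: row 3 → Salary = 704 ✓
Dept=J84: rows 4, 10, 15 → Salary takes values {706, 698, 716} — violation
Dept=J92: rows 5, 7, 16 → Salary = 703, 703, 703 ✓
Dept=J31: row 9 → Salary = 697 ✓
Dept=J61: row 13 → Salary = 714 ✓
Dept=J36: row 14 → Salary = 714 ✓
Two rows agree on Dept but differ on Salary, so Dept -> Salary does not hold.

No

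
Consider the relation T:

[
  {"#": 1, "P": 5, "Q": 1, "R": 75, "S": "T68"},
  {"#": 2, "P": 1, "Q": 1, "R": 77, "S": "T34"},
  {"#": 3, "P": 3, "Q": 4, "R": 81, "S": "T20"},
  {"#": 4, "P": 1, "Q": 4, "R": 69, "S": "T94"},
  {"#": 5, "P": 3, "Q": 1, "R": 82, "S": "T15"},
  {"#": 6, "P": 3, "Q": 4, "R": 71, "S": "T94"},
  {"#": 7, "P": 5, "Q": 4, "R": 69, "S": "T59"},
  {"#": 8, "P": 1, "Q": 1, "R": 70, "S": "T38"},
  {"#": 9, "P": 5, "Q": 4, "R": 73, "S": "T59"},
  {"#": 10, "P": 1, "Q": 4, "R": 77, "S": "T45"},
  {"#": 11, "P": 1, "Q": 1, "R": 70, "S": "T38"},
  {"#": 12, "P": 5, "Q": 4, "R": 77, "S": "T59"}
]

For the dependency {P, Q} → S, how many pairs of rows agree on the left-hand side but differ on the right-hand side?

4

(P=1, Q=1): violating pairs (2,8), (2,11) — 2 pairs.
(P=3, Q=4): violating pairs (3,6) — 1 pair.
(P=1, Q=4): violating pairs (4,10) — 1 pair.
(P=5, Q=4): all 3 rows agree on S — 0 pairs.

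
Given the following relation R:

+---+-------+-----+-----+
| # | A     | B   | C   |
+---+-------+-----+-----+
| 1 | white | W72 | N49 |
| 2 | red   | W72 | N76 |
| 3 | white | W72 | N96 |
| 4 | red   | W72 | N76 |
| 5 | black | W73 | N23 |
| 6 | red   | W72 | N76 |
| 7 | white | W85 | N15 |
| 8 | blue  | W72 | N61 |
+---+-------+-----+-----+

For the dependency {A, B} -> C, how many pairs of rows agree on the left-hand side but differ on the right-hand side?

(A=white, B=W72): violating pairs (1,3) — 1 pair.
(A=red, B=W72): all 3 rows agree on C — 0 pairs.

1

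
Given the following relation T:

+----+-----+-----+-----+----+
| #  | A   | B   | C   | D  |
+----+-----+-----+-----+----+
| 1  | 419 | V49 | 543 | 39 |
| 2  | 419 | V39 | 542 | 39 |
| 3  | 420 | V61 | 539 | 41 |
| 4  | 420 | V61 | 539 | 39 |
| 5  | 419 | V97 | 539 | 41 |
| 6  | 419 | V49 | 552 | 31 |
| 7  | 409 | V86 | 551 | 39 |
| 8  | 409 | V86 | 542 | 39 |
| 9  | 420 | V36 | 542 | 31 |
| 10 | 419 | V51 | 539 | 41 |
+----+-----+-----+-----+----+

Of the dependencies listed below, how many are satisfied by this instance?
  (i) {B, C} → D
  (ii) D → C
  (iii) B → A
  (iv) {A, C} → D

1

(i) {B, C} → D: (B=V61, C=539): rows 3, 4 → D takes values {41, 39} — violation — fails.
(ii) D → C: D=39: rows 1, 2, 4, 7, 8 → C takes values {543, 542, 539, 551} — violation; D=31: rows 6, 9 → C takes values {552, 542} — violation — fails.
(iii) B → A: every LHS value maps to a single RHS value — holds.
(iv) {A, C} → D: (A=420, C=539): rows 3, 4 → D takes values {41, 39} — violation — fails.
1 of the 4 dependencies holds.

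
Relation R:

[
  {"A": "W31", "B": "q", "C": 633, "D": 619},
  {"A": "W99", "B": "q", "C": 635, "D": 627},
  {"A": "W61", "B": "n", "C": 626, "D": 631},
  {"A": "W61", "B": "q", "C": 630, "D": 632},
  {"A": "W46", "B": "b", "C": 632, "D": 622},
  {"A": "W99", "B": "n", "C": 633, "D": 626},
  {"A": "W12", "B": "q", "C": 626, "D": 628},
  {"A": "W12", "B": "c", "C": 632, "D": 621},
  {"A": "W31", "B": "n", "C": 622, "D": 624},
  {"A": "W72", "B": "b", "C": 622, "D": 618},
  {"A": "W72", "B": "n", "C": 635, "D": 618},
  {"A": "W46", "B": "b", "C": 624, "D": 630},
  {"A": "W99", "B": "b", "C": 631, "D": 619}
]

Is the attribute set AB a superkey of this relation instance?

No

Two distinct rows share (A=W46, B=b), so AB does not determine every attribute — not a superkey.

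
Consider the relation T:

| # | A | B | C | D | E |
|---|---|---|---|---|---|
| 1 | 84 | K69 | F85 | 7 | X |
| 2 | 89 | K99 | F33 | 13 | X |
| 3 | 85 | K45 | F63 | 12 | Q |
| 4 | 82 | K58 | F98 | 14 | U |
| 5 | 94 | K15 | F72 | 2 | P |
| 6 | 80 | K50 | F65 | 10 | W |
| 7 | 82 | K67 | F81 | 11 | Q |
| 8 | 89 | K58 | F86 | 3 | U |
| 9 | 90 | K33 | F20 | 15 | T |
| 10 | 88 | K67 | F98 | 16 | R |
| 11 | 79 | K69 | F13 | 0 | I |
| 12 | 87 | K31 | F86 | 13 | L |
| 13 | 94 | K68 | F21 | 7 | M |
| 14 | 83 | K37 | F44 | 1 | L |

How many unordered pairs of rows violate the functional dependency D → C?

2

D=7: violating pairs (1,13) — 1 pair.
D=13: violating pairs (2,12) — 1 pair.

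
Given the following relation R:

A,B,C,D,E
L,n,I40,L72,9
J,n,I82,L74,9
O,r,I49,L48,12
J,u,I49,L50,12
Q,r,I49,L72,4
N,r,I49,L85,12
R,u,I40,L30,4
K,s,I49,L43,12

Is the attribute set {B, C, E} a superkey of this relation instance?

No

Two distinct rows share (B=r, C=I49, E=12), so {B, C, E} does not determine every attribute — not a superkey.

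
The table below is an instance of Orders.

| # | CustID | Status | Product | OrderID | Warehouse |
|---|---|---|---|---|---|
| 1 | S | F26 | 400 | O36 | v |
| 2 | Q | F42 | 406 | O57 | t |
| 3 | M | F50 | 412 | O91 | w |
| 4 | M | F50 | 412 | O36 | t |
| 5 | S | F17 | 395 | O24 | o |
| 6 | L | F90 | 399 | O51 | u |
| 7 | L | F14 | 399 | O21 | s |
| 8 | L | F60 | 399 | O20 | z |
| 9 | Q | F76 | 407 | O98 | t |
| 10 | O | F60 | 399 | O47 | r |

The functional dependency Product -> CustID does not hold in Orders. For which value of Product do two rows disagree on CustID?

399

Product=400: row 1 → CustID = S ✓
Product=406: row 2 → CustID = Q ✓
Product=412: rows 3, 4 → CustID = M, M ✓
Product=395: row 5 → CustID = S ✓
Product=399: rows 6, 7, 8, 10 → CustID takes values {L, O} — violation
Product=407: row 9 → CustID = Q ✓
The only Product value with inconsistent CustID is Product=399.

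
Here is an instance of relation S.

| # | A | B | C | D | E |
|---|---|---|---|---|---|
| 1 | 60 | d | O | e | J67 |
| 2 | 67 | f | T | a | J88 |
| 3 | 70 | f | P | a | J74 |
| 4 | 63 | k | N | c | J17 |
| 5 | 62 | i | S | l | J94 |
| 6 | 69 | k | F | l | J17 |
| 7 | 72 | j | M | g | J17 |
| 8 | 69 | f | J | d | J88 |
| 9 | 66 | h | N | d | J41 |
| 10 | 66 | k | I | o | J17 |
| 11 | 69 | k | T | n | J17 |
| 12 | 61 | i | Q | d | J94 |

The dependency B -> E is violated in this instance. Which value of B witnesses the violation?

B=d: row 1 → E = J67 ✓
B=f: rows 2, 3, 8 → E takes values {J88, J74} — violation
B=k: rows 4, 6, 10, 11 → E = J17, J17, J17, J17 ✓
B=i: rows 5, 12 → E = J94, J94 ✓
B=j: row 7 → E = J17 ✓
B=h: row 9 → E = J41 ✓
The only B value with inconsistent E is B=f.

f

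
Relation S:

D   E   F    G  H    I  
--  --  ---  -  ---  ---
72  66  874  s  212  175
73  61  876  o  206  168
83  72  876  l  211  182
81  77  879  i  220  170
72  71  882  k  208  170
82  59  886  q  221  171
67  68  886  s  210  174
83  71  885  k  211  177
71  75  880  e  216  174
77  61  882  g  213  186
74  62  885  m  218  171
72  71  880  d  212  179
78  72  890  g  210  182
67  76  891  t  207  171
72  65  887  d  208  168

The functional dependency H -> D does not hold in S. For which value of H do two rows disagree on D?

210

H=212: 2 rows → D = 72, 72 ✓
H=206: 1 row → D = 73 ✓
H=211: 2 rows → D = 83, 83 ✓
H=220: 1 row → D = 81 ✓
H=208: 2 rows → D = 72, 72 ✓
H=221: 1 row → D = 82 ✓
H=210: 2 rows → D takes values {67, 78} — violation
H=216: 1 row → D = 71 ✓
H=213: 1 row → D = 77 ✓
H=218: 1 row → D = 74 ✓
H=207: 1 row → D = 67 ✓
The only H value with inconsistent D is H=210.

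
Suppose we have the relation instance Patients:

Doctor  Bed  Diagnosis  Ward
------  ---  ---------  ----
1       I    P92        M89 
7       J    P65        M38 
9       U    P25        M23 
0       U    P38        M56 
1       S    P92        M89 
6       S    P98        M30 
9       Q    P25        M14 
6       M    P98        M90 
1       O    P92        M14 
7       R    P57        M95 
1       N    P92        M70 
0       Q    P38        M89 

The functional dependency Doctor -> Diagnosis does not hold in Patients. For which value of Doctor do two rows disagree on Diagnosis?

Doctor=1: 4 rows → Diagnosis = P92, P92, P92, P92 ✓
Doctor=7: 2 rows → Diagnosis takes values {P65, P57} — violation
Doctor=9: 2 rows → Diagnosis = P25, P25 ✓
Doctor=0: 2 rows → Diagnosis = P38, P38 ✓
Doctor=6: 2 rows → Diagnosis = P98, P98 ✓
The only Doctor value with inconsistent Diagnosis is Doctor=7.

7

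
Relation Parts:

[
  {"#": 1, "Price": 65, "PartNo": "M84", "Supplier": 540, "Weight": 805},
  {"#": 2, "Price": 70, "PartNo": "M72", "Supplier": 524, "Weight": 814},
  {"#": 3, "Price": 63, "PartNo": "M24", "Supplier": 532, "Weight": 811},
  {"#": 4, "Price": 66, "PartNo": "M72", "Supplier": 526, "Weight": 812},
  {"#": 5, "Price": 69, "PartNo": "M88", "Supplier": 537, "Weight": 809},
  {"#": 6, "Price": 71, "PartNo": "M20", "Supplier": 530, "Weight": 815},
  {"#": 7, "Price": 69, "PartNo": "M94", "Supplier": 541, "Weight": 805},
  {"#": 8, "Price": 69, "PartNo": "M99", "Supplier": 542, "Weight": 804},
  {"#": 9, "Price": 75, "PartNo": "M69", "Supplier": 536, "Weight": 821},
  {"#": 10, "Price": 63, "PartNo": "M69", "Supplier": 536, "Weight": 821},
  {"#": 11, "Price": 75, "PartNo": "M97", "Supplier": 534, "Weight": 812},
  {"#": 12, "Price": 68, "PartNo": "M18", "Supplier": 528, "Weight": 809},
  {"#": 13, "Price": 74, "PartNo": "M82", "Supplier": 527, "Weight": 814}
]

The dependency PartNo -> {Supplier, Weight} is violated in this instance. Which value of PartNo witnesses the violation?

M72

PartNo=M84: row 1 → {Supplier,Weight} = (540, 805) ✓
PartNo=M72: rows 2, 4 → {Supplier,Weight} takes values {(524, 814), (526, 812)} — violation
PartNo=M24: row 3 → {Supplier,Weight} = (532, 811) ✓
PartNo=M88: row 5 → {Supplier,Weight} = (537, 809) ✓
PartNo=M20: row 6 → {Supplier,Weight} = (530, 815) ✓
PartNo=M94: row 7 → {Supplier,Weight} = (541, 805) ✓
PartNo=M99: row 8 → {Supplier,Weight} = (542, 804) ✓
PartNo=M69: rows 9, 10 → {Supplier,Weight} = (536, 821), (536, 821) ✓
PartNo=M97: row 11 → {Supplier,Weight} = (534, 812) ✓
PartNo=M18: row 12 → {Supplier,Weight} = (528, 809) ✓
PartNo=M82: row 13 → {Supplier,Weight} = (527, 814) ✓
The only PartNo value with inconsistent RHS is PartNo=M72.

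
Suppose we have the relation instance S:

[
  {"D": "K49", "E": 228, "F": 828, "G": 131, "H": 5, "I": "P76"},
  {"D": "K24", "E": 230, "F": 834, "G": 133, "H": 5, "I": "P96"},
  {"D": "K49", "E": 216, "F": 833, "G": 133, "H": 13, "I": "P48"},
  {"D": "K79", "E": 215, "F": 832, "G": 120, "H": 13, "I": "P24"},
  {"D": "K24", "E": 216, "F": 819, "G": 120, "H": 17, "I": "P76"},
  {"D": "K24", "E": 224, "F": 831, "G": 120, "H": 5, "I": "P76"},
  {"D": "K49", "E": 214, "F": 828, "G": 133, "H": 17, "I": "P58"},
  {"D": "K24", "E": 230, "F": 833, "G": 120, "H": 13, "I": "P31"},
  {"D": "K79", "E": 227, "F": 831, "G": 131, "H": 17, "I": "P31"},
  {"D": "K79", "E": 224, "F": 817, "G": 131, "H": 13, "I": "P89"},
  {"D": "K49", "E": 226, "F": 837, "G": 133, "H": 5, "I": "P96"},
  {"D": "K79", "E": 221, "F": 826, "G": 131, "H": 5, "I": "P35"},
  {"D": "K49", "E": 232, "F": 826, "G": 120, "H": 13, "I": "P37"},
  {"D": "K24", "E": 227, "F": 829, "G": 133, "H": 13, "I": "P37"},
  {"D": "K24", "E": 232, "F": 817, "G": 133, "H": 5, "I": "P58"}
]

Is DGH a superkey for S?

Two distinct rows share (D=K24, G=133, H=5), so DGH does not determine every attribute — not a superkey.

No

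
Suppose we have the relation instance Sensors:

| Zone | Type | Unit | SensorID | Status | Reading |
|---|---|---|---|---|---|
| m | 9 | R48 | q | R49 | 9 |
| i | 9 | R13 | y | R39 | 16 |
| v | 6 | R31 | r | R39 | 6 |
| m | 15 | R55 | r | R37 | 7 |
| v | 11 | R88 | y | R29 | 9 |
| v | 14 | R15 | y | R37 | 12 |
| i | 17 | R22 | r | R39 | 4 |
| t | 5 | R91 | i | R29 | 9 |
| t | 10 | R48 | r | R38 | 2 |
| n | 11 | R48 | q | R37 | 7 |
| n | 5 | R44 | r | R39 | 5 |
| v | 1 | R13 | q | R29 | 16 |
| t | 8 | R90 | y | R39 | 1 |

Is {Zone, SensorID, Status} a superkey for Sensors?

All 13 rows have distinct {Zone, SensorID, Status} values, so {Zone, SensorID, Status} → (all attributes) holds and {Zone, SensorID, Status} is a superkey.

Yes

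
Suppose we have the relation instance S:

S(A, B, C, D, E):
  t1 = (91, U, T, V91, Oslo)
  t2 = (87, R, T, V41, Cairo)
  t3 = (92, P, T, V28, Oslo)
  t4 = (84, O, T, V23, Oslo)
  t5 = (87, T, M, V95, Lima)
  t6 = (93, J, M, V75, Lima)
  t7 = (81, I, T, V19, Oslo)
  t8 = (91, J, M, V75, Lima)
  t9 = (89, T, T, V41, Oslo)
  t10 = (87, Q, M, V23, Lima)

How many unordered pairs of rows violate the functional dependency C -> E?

5

C=T: violating pairs (1,2), (2,3), (2,4), (2,7), (2,9) — 5 pairs.
C=M: all 4 rows agree on E — 0 pairs.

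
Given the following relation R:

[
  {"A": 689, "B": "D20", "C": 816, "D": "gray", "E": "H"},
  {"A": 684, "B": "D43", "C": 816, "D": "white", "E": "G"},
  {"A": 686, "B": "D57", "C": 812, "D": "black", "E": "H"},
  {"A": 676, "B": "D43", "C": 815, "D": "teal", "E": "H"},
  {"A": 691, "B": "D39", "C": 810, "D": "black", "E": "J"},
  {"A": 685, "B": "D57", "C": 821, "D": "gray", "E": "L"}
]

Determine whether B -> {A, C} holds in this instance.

B=D20: 1 row → {A,C} = (689, 816) ✓
B=D43: 2 rows → {A,C} takes values {(684, 816), (676, 815)} — violation
B=D57: 2 rows → {A,C} takes values {(686, 812), (685, 821)} — violation
B=D39: 1 row → {A,C} = (691, 810) ✓
Two rows agree on B but differ on {A, C}, so B -> {A, C} does not hold.

No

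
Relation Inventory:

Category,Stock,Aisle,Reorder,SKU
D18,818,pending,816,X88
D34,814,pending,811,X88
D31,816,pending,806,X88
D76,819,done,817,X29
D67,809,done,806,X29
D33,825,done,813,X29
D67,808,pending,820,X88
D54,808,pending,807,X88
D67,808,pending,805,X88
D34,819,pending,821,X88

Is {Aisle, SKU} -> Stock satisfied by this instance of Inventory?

(Aisle=pending, SKU=X88): 7 rows → Stock takes values {818, 814, 816, 808, 819} — violation
(Aisle=done, SKU=X29): 3 rows → Stock takes values {819, 809, 825} — violation
Two rows agree on {Aisle, SKU} but differ on Stock, so {Aisle, SKU} -> Stock does not hold.

No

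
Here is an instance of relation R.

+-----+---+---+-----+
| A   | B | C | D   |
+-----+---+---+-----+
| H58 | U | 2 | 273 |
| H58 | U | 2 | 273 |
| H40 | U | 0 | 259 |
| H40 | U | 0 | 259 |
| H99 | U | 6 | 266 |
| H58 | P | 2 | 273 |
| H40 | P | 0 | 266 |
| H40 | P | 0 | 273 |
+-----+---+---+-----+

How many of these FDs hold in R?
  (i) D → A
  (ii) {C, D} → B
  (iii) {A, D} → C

1

(i) D → A: D=273: 4 rows → A takes values {H58, H40} — violation; D=266: 2 rows → A takes values {H99, H40} — violation — fails.
(ii) {C, D} → B: (C=2, D=273): 3 rows → B takes values {U, P} — violation — fails.
(iii) {A, D} → C: every LHS value maps to a single RHS value — holds.
1 of the 3 dependencies holds.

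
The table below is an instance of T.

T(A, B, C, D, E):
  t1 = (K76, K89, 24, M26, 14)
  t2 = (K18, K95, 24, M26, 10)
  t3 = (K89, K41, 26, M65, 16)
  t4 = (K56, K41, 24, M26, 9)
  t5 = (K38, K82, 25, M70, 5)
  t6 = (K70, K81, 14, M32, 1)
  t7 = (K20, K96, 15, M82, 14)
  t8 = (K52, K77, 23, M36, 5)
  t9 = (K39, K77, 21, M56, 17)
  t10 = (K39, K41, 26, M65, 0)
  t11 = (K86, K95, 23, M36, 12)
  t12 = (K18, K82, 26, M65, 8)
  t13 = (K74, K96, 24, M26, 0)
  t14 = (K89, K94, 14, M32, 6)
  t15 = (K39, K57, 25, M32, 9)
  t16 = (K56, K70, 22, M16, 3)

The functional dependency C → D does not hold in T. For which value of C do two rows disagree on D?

25

C=24: rows 1, 2, 4, 13 → D = M26, M26, M26, M26 ✓
C=26: rows 3, 10, 12 → D = M65, M65, M65 ✓
C=25: rows 5, 15 → D takes values {M70, M32} — violation
C=14: rows 6, 14 → D = M32, M32 ✓
C=15: row 7 → D = M82 ✓
C=23: rows 8, 11 → D = M36, M36 ✓
C=21: row 9 → D = M56 ✓
C=22: row 16 → D = M16 ✓
The only C value with inconsistent D is C=25.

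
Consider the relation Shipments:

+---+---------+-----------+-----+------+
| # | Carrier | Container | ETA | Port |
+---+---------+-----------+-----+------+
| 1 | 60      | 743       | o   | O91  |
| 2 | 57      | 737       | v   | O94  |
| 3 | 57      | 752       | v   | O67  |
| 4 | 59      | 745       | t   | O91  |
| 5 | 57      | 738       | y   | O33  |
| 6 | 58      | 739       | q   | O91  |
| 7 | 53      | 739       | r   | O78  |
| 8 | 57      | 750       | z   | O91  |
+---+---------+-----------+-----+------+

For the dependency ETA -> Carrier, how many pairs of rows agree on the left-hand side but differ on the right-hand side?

0

ETA=v: all 2 rows agree on Carrier — 0 pairs.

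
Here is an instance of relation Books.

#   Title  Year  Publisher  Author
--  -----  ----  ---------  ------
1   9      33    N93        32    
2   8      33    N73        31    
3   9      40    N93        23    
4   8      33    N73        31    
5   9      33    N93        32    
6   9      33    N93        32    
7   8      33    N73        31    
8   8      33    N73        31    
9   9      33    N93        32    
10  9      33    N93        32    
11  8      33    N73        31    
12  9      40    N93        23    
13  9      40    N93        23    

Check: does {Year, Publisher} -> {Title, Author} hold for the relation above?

Yes

(Year=33, Publisher=N93): rows 1, 5, 6, 9, 10 → {Title,Author} = (9, 32), (9, 32), (9, 32), (9, 32), (9, 32) ✓
(Year=33, Publisher=N73): rows 2, 4, 7, 8, 11 → {Title,Author} = (8, 31), (8, 31), (8, 31), (8, 31), (8, 31) ✓
(Year=40, Publisher=N93): rows 3, 12, 13 → {Title,Author} = (9, 23), (9, 23), (9, 23) ✓
Every {Year, Publisher} value is associated with a single {Title, Author} value, so {Year, Publisher} -> {Title, Author} holds.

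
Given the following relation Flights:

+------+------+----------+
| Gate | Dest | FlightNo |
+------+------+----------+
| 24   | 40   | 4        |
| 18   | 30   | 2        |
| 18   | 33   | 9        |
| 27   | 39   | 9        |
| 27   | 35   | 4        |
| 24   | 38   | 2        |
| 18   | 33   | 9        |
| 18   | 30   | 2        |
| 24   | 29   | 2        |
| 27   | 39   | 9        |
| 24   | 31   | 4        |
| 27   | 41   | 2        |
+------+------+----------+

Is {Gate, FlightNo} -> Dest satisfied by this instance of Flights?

No

(Gate=24, FlightNo=4): 2 rows → Dest takes values {40, 31} — violation
(Gate=18, FlightNo=2): 2 rows → Dest = 30, 30 ✓
(Gate=18, FlightNo=9): 2 rows → Dest = 33, 33 ✓
(Gate=27, FlightNo=9): 2 rows → Dest = 39, 39 ✓
(Gate=27, FlightNo=4): 1 row → Dest = 35 ✓
(Gate=24, FlightNo=2): 2 rows → Dest takes values {38, 29} — violation
(Gate=27, FlightNo=2): 1 row → Dest = 41 ✓
Two rows agree on {Gate, FlightNo} but differ on Dest, so {Gate, FlightNo} -> Dest does not hold.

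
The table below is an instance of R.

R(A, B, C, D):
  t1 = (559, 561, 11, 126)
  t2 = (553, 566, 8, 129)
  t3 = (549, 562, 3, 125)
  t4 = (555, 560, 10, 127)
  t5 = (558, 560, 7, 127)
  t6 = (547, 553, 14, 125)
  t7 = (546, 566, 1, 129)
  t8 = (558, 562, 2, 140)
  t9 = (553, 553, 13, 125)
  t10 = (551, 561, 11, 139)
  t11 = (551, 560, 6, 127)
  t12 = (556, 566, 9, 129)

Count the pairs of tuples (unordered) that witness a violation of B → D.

B=561: violating pairs (1,10) — 1 pair.
B=566: all 3 rows agree on D — 0 pairs.
B=562: violating pairs (3,8) — 1 pair.
B=560: all 3 rows agree on D — 0 pairs.
B=553: all 2 rows agree on D — 0 pairs.

2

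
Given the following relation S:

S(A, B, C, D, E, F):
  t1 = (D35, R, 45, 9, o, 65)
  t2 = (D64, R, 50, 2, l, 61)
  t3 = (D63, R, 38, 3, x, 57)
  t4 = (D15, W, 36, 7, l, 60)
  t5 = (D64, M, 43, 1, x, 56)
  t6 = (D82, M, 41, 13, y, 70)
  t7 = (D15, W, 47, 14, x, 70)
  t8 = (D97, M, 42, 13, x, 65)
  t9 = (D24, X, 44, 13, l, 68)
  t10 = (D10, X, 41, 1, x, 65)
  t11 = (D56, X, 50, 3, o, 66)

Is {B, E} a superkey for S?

No

Rows 5 and 8 have the same {B, E} value (B=M, E=x) but are distinct tuples, so {B, E} does not determine every attribute — not a superkey.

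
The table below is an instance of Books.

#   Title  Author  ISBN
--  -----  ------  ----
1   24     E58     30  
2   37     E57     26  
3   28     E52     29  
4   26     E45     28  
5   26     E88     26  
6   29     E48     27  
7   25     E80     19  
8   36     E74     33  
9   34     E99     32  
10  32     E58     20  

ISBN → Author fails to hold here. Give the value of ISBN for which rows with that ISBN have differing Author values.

ISBN=30: row 1 → Author = E58 ✓
ISBN=26: rows 2, 5 → Author takes values {E57, E88} — violation
ISBN=29: row 3 → Author = E52 ✓
ISBN=28: row 4 → Author = E45 ✓
ISBN=27: row 6 → Author = E48 ✓
ISBN=19: row 7 → Author = E80 ✓
ISBN=33: row 8 → Author = E74 ✓
ISBN=32: row 9 → Author = E99 ✓
ISBN=20: row 10 → Author = E58 ✓
The only ISBN value with inconsistent Author is ISBN=26.

26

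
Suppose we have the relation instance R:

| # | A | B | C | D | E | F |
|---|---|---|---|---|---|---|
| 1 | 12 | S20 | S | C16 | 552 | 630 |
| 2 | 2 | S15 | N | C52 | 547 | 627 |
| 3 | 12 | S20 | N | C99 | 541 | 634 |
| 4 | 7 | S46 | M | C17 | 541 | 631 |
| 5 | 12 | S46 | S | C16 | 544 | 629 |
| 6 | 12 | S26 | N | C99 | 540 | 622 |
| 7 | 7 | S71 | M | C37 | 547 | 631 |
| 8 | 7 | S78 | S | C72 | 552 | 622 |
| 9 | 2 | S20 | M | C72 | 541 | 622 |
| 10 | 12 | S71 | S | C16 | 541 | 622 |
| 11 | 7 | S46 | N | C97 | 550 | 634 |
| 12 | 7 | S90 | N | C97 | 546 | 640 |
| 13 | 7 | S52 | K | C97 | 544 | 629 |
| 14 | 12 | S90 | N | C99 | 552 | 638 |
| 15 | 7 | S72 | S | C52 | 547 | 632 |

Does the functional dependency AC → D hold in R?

(A=12, C=S): rows 1, 5, 10 → D = C16, C16, C16 ✓
(A=2, C=N): row 2 → D = C52 ✓
(A=12, C=N): rows 3, 6, 14 → D = C99, C99, C99 ✓
(A=7, C=M): rows 4, 7 → D takes values {C17, C37} — violation
(A=7, C=S): rows 8, 15 → D takes values {C72, C52} — violation
(A=2, C=M): row 9 → D = C72 ✓
(A=7, C=N): rows 11, 12 → D = C97, C97 ✓
(A=7, C=K): row 13 → D = C97 ✓
Two rows agree on AC but differ on D, so AC → D does not hold.

No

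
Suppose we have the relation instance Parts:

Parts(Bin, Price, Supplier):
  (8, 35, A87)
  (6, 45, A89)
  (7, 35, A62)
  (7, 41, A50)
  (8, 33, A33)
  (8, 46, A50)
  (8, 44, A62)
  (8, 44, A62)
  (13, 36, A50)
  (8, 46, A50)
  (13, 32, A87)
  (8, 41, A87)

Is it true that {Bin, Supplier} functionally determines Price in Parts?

No

(Bin=8, Supplier=A87): 2 rows → Price takes values {35, 41} — violation
(Bin=6, Supplier=A89): 1 row → Price = 45 ✓
(Bin=7, Supplier=A62): 1 row → Price = 35 ✓
(Bin=7, Supplier=A50): 1 row → Price = 41 ✓
(Bin=8, Supplier=A33): 1 row → Price = 33 ✓
(Bin=8, Supplier=A50): 2 rows → Price = 46, 46 ✓
(Bin=8, Supplier=A62): 2 rows → Price = 44, 44 ✓
(Bin=13, Supplier=A50): 1 row → Price = 36 ✓
(Bin=13, Supplier=A87): 1 row → Price = 32 ✓
Two rows agree on {Bin, Supplier} but differ on Price, so {Bin, Supplier} -> Price does not hold.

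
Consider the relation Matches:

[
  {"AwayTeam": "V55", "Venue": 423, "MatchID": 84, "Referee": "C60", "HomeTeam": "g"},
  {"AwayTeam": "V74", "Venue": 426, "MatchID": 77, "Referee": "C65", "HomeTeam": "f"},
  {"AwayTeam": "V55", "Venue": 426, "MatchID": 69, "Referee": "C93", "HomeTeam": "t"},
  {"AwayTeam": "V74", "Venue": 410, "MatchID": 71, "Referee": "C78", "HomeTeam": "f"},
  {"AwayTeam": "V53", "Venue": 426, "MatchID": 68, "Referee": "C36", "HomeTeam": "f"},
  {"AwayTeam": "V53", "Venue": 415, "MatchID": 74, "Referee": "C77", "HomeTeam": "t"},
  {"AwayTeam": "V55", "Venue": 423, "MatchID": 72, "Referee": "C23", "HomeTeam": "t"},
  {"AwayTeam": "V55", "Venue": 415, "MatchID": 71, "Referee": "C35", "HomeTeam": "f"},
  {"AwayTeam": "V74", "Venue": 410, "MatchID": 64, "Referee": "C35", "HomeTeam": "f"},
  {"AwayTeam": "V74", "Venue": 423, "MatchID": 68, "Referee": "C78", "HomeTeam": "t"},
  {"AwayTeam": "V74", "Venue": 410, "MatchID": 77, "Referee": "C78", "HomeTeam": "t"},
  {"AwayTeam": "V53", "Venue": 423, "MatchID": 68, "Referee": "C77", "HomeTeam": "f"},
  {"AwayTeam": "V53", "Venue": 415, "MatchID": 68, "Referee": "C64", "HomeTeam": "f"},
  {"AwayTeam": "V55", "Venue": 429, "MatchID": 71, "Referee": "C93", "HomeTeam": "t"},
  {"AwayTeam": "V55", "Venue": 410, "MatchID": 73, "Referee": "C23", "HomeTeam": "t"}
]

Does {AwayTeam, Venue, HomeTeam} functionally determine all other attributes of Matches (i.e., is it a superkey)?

No

Two distinct rows share (AwayTeam=V74, Venue=410, HomeTeam=f), so {AwayTeam, Venue, HomeTeam} does not determine every attribute — not a superkey.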